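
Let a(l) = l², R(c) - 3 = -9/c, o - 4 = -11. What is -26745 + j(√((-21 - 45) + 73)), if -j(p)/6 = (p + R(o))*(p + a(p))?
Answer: -26967 - 474*√7/7 ≈ -27146.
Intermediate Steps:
o = -7 (o = 4 - 11 = -7)
R(c) = 3 - 9/c
j(p) = -6*(30/7 + p)*(p + p²) (j(p) = -6*(p + (3 - 9/(-7)))*(p + p²) = -6*(p + (3 - 9*(-⅐)))*(p + p²) = -6*(p + (3 + 9/7))*(p + p²) = -6*(p + 30/7)*(p + p²) = -6*(30/7 + p)*(p + p²))
-26745 + j(√((-21 - 45) + 73)) = -26745 + 6*√((-21 - 45) + 73)*(-30 - 37*√((-21 - 45) + 73) - 7*(√((-21 - 45) + 73))²)/7 = -26745 + 6*√(-66 + 73)*(-30 - 37*√(-66 + 73) - 7*(√(-66 + 73))²)/7 = -26745 + 6*√7*(-30 - 37*√7 - 7*(√7)²)/7 = -26745 + 6*√7*(-30 - 37*√7 - 7*7)/7 = -26745 + 6*√7*(-30 - 37*√7 - 49)/7 = -26745 + 6*√7*(-79 - 37*√7)/7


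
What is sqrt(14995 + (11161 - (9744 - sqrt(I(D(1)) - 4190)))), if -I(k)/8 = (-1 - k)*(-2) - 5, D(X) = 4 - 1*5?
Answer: sqrt(16412 + 5*I*sqrt(166)) ≈ 128.11 + 0.2514*I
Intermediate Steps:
D(X) = -1 (D(X) = 4 - 5 = -1)
I(k) = 24 - 16*k (I(k) = -8*((-1 - k)*(-2) - 5) = -8*((2 + 2*k) - 5) = -8*(-3 + 2*k) = 24 - 16*k)
sqrt(14995 + (11161 - (9744 - sqrt(I(D(1)) - 4190)))) = sqrt(14995 + (11161 - (9744 - sqrt((24 - 16*(-1)) - 4190)))) = sqrt(14995 + (11161 - (9744 - sqrt((24 + 16) - 4190)))) = sqrt(14995 + (11161 - (9744 - sqrt(40 - 4190)))) = sqrt(14995 + (11161 - (9744 - sqrt(-4150)))) = sqrt(14995 + (11161 - (9744 - 5*I*sqrt(166)))) = sqrt(14995 + (11161 + (-9744 + 5*I*sqrt(166)))) = sqrt(14995 + (1417 + 5*I*sqrt(166))) = sqrt(16412 + 5*I*sqrt(166))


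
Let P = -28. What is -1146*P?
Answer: 32088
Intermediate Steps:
-1146*P = -1146*(-28) = 32088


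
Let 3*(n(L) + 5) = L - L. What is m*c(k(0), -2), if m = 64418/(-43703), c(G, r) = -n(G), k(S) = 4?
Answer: -322090/43703 ≈ -7.3700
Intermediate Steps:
n(L) = -5 (n(L) = -5 + (L - L)/3 = -5 + (⅓)*0 = -5 + 0 = -5)
c(G, r) = 5 (c(G, r) = -1*(-5) = 5)
m = -64418/43703 (m = 64418*(-1/43703) = -64418/43703 ≈ -1.4740)
m*c(k(0), -2) = -64418/43703*5 = -322090/43703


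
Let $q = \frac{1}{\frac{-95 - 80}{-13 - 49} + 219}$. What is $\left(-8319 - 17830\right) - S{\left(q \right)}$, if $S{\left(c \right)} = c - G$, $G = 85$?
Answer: $- \frac{358458254}{13753} \approx -26064.0$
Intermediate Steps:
$q = \frac{62}{13753}$ ($q = \frac{1}{- \frac{175}{-62} + 219} = \frac{1}{\left(-175\right) \left(- \frac{1}{62}\right) + 219} = \frac{1}{\frac{175}{62} + 219} = \frac{1}{\frac{13753}{62}} = \frac{62}{13753} \approx 0.0045081$)
$S{\left(c \right)} = -85 + c$ ($S{\left(c \right)} = c - 85 = -85 + c$)
$\left(-8319 - 17830\right) - S{\left(q \right)} = \left(-8319 - 17830\right) - \left(-85 + \frac{62}{13753}\right) = \left(-8319 - 17830\right) - - \frac{1168943}{13753} = -26149 + \frac{1168943}{13753} = - \frac{358458254}{13753}$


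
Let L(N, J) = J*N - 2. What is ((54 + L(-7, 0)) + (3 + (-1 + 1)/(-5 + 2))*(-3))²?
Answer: 1849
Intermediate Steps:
L(N, J) = -2 + J*N
((54 + L(-7, 0)) + (3 + (-1 + 1)/(-5 + 2))*(-3))² = ((54 + (-2 + 0*(-7))) + (3 + (-1 + 1)/(-5 + 2))*(-3))² = ((54 + (-2 + 0)) + (3 + 0/(-3))*(-3))² = ((54 - 2) + (3 + 0*(-⅓))*(-3))² = (52 + (3 + 0)*(-3))² = (52 + 3*(-3))² = (52 - 9)² = 43² = 1849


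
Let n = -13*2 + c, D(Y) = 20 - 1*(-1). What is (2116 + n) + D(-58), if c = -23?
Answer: 2088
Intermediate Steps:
D(Y) = 21 (D(Y) = 20 + 1 = 21)
n = -49 (n = -13*2 - 23 = -26 - 23 = -49)
(2116 + n) + D(-58) = (2116 - 49) + 21 = 2067 + 21 = 2088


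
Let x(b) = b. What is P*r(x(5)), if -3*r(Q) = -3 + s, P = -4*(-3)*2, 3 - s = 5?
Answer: 40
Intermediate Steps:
s = -2 (s = 3 - 1*5 = 3 - 5 = -2)
P = 24 (P = 12*2 = 24)
r(Q) = 5/3 (r(Q) = -(-3 - 2)/3 = -⅓*(-5) = 5/3)
P*r(x(5)) = 24*(5/3) = 40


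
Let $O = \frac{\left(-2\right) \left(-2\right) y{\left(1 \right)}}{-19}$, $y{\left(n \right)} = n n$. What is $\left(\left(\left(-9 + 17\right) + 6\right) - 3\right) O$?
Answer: $- \frac{44}{19} \approx -2.3158$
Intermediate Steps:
$y{\left(n \right)} = n^{2}$
$O = - \frac{4}{19}$ ($O = \frac{\left(-2\right) \left(-2\right) 1^{2}}{-19} = 4 \cdot 1 \left(- \frac{1}{19}\right) = 4 \left(- \frac{1}{19}\right) = - \frac{4}{19} \approx -0.21053$)
$\left(\left(\left(-9 + 17\right) + 6\right) - 3\right) O = \left(\left(\left(-9 + 17\right) + 6\right) - 3\right) \left(- \frac{4}{19}\right) = \left(\left(8 + 6\right) - 3\right) \left(- \frac{4}{19}\right) = \left(14 - 3\right) \left(- \frac{4}{19}\right) = 11 \left(- \frac{4}{19}\right) = - \frac{44}{19}$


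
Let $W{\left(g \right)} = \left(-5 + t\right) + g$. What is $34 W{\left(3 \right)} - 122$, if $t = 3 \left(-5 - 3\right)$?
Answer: $-1006$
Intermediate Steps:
$t = -24$ ($t = 3 \left(-8\right) = -24$)
$W{\left(g \right)} = -29 + g$ ($W{\left(g \right)} = \left(-5 - 24\right) + g = -29 + g$)
$34 W{\left(3 \right)} - 122 = 34 \left(-29 + 3\right) - 122 = 34 \left(-26\right) - 122 = -884 - 122 = -1006$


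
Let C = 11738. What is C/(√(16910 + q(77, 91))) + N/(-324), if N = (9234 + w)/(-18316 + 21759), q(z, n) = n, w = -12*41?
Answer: -1457/185922 + 11738*√1889/5667 ≈ 90.016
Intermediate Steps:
w = -492
N = 8742/3443 (N = (9234 - 492)/(-18316 + 21759) = 8742/3443 ≈ 2.5391)
C/(√(16910 + q(77, 91))) + N/(-324) = 11738/(√(16910 + 91)) + (8742/3443)/(-324) = 11738/(√17001) + (8742/3443)*(-1/324) = 11738/((3*√1889)) - 1457/185922 = 11738*(√1889/5667) - 1457/185922 = 11738*√1889/5667 - 1457/185922 = -1457/185922 + 11738*√1889/5667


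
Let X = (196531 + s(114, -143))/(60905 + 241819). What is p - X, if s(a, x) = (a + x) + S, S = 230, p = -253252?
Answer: -19166413795/75681 ≈ -2.5325e+5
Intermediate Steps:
s(a, x) = 230 + a + x (s(a, x) = (a + x) + 230 = 230 + a + x)
X = 49183/75681 (X = (196531 + (230 + 114 - 143))/(60905 + 241819) = (196531 + 201)/302724 = 196732*(1/302724) = 49183/75681 ≈ 0.64987)
p - X = -253252 - 1*49183/75681 = -253252 - 49183/75681 = -19166413795/75681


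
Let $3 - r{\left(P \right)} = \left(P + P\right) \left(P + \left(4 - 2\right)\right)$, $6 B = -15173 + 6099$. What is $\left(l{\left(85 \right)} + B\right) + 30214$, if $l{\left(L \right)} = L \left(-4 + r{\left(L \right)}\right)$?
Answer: $- \frac{3685600}{3} \approx -1.2285 \cdot 10^{6}$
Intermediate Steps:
$B = - \frac{4537}{3}$ ($B = \frac{-15173 + 6099}{6} = \frac{1}{6} \left(-9074\right) = - \frac{4537}{3} \approx -1512.3$)
$r{\left(P \right)} = 3 - 2 P \left(2 + P\right)$ ($r{\left(P \right)} = 3 - \left(P + P\right) \left(P + \left(4 - 2\right)\right) = 3 - 2 P \left(P + 2\right) = 3 - 2 P \left(2 + P\right)$)
$l{\left(L \right)} = L \left(-1 - 4 L - 2 L^{2}\right)$ ($l{\left(L \right)} = L \left(-4 - \left(-3 + 2 L^{2} + 4 L\right)\right) = L \left(-1 - 4 L - 2 L^{2}\right)$)
$\left(l{\left(85 \right)} + B\right) + 30214 = \left(\left(-1\right) 85 \left(1 + 2 \cdot 85^{2} + 4 \cdot 85\right) - \frac{4537}{3}\right) + 30214 = \left(\left(-1\right) 85 \left(1 + 2 \cdot 7225 + 340\right) - \frac{4537}{3}\right) + 30214 = \left(\left(-1\right) 85 \left(1 + 14450 + 340\right) - \frac{4537}{3}\right) + 30214 = \left(\left(-1\right) 85 \cdot 14791 - \frac{4537}{3}\right) + 30214 = \left(-1257235 - \frac{4537}{3}\right) + 30214 = - \frac{3776242}{3} + 30214 = - \frac{3685600}{3}$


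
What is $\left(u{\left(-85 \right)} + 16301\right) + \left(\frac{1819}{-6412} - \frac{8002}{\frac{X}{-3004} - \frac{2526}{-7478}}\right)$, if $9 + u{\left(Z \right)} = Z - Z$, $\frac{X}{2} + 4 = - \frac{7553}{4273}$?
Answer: $- \frac{374863595097456851}{52566472096236} \approx -7131.2$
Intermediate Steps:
$X = - \frac{49290}{4273}$ ($X = -8 + 2 \left(- \frac{7553}{4273}\right) = -8 - \frac{15106}{4273} = - \frac{49290}{4273} \approx -11.535$)
$u{\left(Z \right)} = -9$ ($u{\left(Z \right)} = -9 + \left(Z - Z\right) = -9 + 0 = -9$)
$\left(u{\left(-85 \right)} + 16301\right) + \left(\frac{1819}{-6412} - \frac{8002}{\frac{X}{-3004} - \frac{2526}{-7478}}\right) = \left(-9 + 16301\right) + \left(\frac{1819}{-6412} - \frac{8002}{- \frac{49290}{4273 \left(-3004\right)} - \frac{2526}{-7478}}\right) = 16292 + \left(1819 \left(- \frac{1}{6412}\right) - \frac{8002}{\left(- \frac{49290}{4273}\right) \left(- \frac{1}{3004}\right) - - \frac{1263}{3739}}\right) = 16292 - \left(\frac{1819}{6412} + \frac{8002}{\frac{24645}{6418046} + \frac{1263}{3739}}\right) = 16292 - \left(\frac{1819}{6412} + \frac{8002}{\frac{8198139753}{23997073994}}\right) = 16292 - \frac{1231276558489333763}{52566472096236} = - \frac{374863595097456851}{52566472096236}$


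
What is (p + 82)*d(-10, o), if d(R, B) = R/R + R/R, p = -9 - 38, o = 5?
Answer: 70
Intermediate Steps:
p = -47
d(R, B) = 2 (d(R, B) = 1 + 1 = 2)
(p + 82)*d(-10, o) = (-47 + 82)*2 = 35*2 = 70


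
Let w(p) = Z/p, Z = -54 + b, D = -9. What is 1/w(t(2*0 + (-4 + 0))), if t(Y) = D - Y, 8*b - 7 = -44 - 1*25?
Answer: 20/247 ≈ 0.080972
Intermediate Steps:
b = -31/4 (b = 7/8 + (-44 - 1*25)/8 = 7/8 + (-44 - 25)/8 = 7/8 + (⅛)*(-69) = 7/8 - 69/8 = -31/4 ≈ -7.7500)
Z = -247/4 (Z = -54 - 31/4 = -247/4 ≈ -61.750)
t(Y) = -9 - Y
w(p) = -247/(4*p)
1/w(t(2*0 + (-4 + 0))) = 1/(-247/(4*(-9 - (2*0 + (-4 + 0))))) = 1/(-247/(4*(-9 - (0 - 4)))) = 1/(-247/(4*(-9 - 1*(-4)))) = 1/(-247/(4*(-9 + 4))) = 1/(-247/4/(-5)) = 1/(-247/4*(-⅕)) = 1/(247/20) = 20/247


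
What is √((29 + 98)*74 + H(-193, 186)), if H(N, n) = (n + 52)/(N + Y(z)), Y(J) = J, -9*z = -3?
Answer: √2715665/17 ≈ 96.937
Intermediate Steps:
z = ⅓ (z = -⅑*(-3) = ⅓ ≈ 0.33333)
H(N, n) = (52 + n)/(⅓ + N) (H(N, n) = (n + 52)/(N + ⅓) = (52 + n)/(⅓ + N))
√((29 + 98)*74 + H(-193, 186)) = √((29 + 98)*74 + 3*(52 + 186)/(1 + 3*(-193))) = √(127*74 + 3*238/(1 - 579)) = √(9398 + 3*238/(-578)) = √(9398 + 3*(-1/578)*238) = √(9398 - 21/17) = √(159745/17) = √2715665/17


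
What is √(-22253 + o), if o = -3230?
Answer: I*√25483 ≈ 159.63*I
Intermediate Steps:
√(-22253 + o) = √(-22253 - 3230) = √(-25483) = I*√25483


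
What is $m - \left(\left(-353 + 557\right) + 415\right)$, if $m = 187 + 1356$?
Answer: $924$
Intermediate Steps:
$m = 1543$
$m - \left(\left(-353 + 557\right) + 415\right) = 1543 - \left(\left(-353 + 557\right) + 415\right) = 1543 - \left(204 + 415\right) = 1543 - 619 = 924$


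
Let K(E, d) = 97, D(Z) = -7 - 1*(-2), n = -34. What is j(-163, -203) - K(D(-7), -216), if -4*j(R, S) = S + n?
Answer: -151/4 ≈ -37.750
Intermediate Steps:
D(Z) = -5 (D(Z) = -7 + 2 = -5)
j(R, S) = 17/2 - S/4 (j(R, S) = -(S - 34)/4 = -(-34 + S)/4 = 17/2 - S/4)
j(-163, -203) - K(D(-7), -216) = (17/2 - ¼*(-203)) - 1*97 = (17/2 + 203/4) - 97 = 237/4 - 97 = -151/4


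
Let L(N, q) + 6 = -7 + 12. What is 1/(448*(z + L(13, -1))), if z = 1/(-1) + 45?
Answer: 1/19264 ≈ 5.1910e-5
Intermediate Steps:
L(N, q) = -1 (L(N, q) = -6 + (-7 + 12) = -6 + 5 = -1)
z = 44 (z = -1 + 45 = 44)
1/(448*(z + L(13, -1))) = 1/(448*(44 - 1)) = 1/(448*43) = 1/19264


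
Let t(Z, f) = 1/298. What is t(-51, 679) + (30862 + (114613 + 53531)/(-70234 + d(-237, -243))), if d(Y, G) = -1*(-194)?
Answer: 80512394771/2608990 ≈ 30860.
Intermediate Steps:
d(Y, G) = 194
t(Z, f) = 1/298
t(-51, 679) + (30862 + (114613 + 53531)/(-70234 + d(-237, -243))) = 1/298 + (30862 + (114613 + 53531)/(-70234 + 194)) = 1/298 + (30862 + 168144/(-70040)) = 1/298 + (30862 + 168144*(-1/70040)) = 1/298 + (30862 - 21018/8755) = 1/298 + 270175792/8755 = 80512394771/2608990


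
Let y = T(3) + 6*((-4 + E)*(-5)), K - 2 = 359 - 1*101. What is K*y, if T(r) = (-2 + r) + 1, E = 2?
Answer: 16120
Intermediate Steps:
T(r) = -1 + r
K = 260 (K = 2 + (359 - 1*101) = 2 + (359 - 101) = 2 + 258 = 260)
y = 62 (y = (-1 + 3) + 6*((-4 + 2)*(-5)) = 2 + 6*(-2*(-5)) = 2 + 6*10 = 2 + 60 = 62)
K*y = 260*62 = 16120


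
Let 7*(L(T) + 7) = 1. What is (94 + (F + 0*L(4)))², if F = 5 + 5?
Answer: 10816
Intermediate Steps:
F = 10
L(T) = -48/7 (L(T) = -7 + (⅐)*1 = -7 + ⅐ = -48/7)
(94 + (F + 0*L(4)))² = (94 + (10 + 0*(-48/7)))² = (94 + (10 + 0))² = (94 + 10)² = 104² = 10816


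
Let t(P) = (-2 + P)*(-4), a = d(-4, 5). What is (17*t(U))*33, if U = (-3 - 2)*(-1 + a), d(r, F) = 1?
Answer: 4488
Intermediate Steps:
a = 1
U = 0 (U = (-3 - 2)*(-1 + 1) = -5*0 = 0)
t(P) = 8 - 4*P
(17*t(U))*33 = (17*(8 - 4*0))*33 = (17*(8 + 0))*33 = (17*8)*33 = 136*33 = 4488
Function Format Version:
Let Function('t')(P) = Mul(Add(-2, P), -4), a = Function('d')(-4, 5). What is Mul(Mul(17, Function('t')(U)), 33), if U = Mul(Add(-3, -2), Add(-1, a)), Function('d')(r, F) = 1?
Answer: 4488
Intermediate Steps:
a = 1
U = 0 (U = Mul(Add(-3, -2), Add(-1, 1)) = Mul(-5, 0) = 0)
Function('t')(P) = Add(8, Mul(-4, P))
Mul(Mul(17, Function('t')(U)), 33) = Mul(Mul(17, Add(8, Mul(-4, 0))), 33) = Mul(Mul(17, Add(8, 0)), 33) = Mul(Mul(17, 8), 33) = Mul(136, 33) = 4488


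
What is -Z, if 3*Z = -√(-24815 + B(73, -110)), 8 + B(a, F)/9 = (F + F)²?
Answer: √410713/3 ≈ 213.62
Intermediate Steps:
B(a, F) = -72 + 36*F² (B(a, F) = -72 + 9*(F + F)² = -72 + 9*(2*F)² = -72 + 9*(4*F²) = -72 + 36*F²)
Z = -√410713/3 (Z = (-√(-24815 + (-72 + 36*(-110)²)))/3 = (-√(-24815 + (-72 + 36*12100)))/3 = (-√(-24815 + (-72 + 435600)))/3 = (-√(-24815 + 435528))/3 = (-√410713)/3 = -√410713/3 ≈ -213.62)
-Z = -(-1)*√410713/3 = √410713/3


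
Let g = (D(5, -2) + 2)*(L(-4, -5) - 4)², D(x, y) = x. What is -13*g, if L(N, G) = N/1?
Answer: -5824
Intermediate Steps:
L(N, G) = N (L(N, G) = N*1 = N)
g = 448 (g = (5 + 2)*(-4 - 4)² = 7*(-8)² = 7*64 = 448)
-13*g = -13*448 = -5824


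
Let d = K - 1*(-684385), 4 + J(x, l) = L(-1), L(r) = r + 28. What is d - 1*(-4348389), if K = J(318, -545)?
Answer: 5032797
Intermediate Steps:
L(r) = 28 + r
J(x, l) = 23 (J(x, l) = -4 + (28 - 1) = -4 + 27 = 23)
K = 23
d = 684408 (d = 23 - 1*(-684385) = 23 + 684385 = 684408)
d - 1*(-4348389) = 684408 - 1*(-4348389) = 684408 + 4348389 = 5032797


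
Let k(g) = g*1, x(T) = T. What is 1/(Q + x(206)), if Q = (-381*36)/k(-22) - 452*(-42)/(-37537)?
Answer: 412907/342278764 ≈ 0.0012063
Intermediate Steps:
k(g) = g
Q = 257219922/412907 (Q = -381*36/(-22) - 452*(-42)/(-37537) = -13716*(-1/22) + 18984*(-1/37537) = 6858/11 - 18984/37537 = 257219922/412907 ≈ 622.95)
1/(Q + x(206)) = 1/(257219922/412907 + 206) = 1/(342278764/412907) = 412907/342278764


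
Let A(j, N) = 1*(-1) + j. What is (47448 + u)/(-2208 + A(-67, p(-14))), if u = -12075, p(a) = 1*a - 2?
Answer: -35373/2276 ≈ -15.542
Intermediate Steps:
p(a) = -2 + a (p(a) = a - 2 = -2 + a)
A(j, N) = -1 + j
(47448 + u)/(-2208 + A(-67, p(-14))) = (47448 - 12075)/(-2208 + (-1 - 67)) = 35373/(-2208 - 68) = 35373/(-2276) = 35373*(-1/2276) = -35373/2276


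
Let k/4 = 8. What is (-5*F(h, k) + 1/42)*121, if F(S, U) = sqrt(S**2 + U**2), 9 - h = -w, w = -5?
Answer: 121/42 - 2420*sqrt(65) ≈ -19508.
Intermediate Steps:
k = 32 (k = 4*8 = 32)
h = 4 (h = 9 - (-1)*(-5) = 9 - 1*5 = 9 - 5 = 4)
(-5*F(h, k) + 1/42)*121 = (-5*sqrt(4**2 + 32**2) + 1/42)*121 = (-5*sqrt(16 + 1024) + 1/42)*121 = (-20*sqrt(65) + 1/42)*121 = (1/42 - 20*sqrt(65))*121 = 121/42 - 2420*sqrt(65)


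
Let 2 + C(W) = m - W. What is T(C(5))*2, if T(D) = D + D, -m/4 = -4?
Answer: 36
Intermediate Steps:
m = 16 (m = -4*(-4) = 16)
C(W) = 14 - W (C(W) = -2 + (16 - W) = 14 - W)
T(D) = 2*D
T(C(5))*2 = (2*(14 - 1*5))*2 = (2*(14 - 5))*2 = (2*9)*2 = 18*2 = 36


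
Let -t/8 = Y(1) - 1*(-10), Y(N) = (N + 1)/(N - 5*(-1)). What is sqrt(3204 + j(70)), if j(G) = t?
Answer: 2*sqrt(7023)/3 ≈ 55.869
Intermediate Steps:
Y(N) = (1 + N)/(5 + N) (Y(N) = (1 + N)/(N + 5) = (1 + N)/(5 + N))
t = -248/3 (t = -8*((1 + 1)/(5 + 1) - 1*(-10)) = -8*(2/6 + 10) = -8*((1/6)*2 + 10) = -8*(1/3 + 10) = -8*31/3 = -248/3 ≈ -82.667)
j(G) = -248/3
sqrt(3204 + j(70)) = sqrt(3204 - 248/3) = sqrt(9364/3) = 2*sqrt(7023)/3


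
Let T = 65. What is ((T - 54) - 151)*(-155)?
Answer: 21700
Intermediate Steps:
((T - 54) - 151)*(-155) = ((65 - 54) - 151)*(-155) = (11 - 151)*(-155) = -140*(-155) = 21700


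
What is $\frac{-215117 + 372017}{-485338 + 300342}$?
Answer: $- \frac{39225}{46249} \approx -0.84813$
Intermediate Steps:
$\frac{-215117 + 372017}{-485338 + 300342} = \frac{156900}{-184996} = 156900 \left(- \frac{1}{184996}\right) = - \frac{39225}{46249}$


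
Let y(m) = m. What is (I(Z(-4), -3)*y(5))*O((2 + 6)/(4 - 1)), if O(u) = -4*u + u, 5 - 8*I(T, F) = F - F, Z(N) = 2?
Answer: -25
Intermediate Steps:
I(T, F) = 5/8 (I(T, F) = 5/8 - (F - F)/8 = 5/8 - ⅛*0 = 5/8 + 0 = 5/8)
O(u) = -3*u
(I(Z(-4), -3)*y(5))*O((2 + 6)/(4 - 1)) = ((5/8)*5)*(-3*(2 + 6)/(4 - 1)) = 25*(-24/3)/8 = 25*(-3*8/3)/8 = (25/8)*(-8) = -25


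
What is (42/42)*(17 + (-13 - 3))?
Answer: 1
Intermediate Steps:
(42/42)*(17 + (-13 - 3)) = (42*(1/42))*(17 - 16) = 1*1 = 1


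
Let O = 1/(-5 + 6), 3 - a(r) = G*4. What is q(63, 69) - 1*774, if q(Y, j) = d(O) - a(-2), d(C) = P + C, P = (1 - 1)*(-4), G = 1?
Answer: -772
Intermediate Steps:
P = 0 (P = 0*(-4) = 0)
a(r) = -1 (a(r) = 3 - 4 = -1)
O = 1 (O = 1/1 = 1)
d(C) = C (d(C) = 0 + C = C)
q(Y, j) = 2 (q(Y, j) = 1 - 1*(-1) = 1 + 1 = 2)
q(63, 69) - 1*774 = 2 - 1*774 = 2 - 774 = -772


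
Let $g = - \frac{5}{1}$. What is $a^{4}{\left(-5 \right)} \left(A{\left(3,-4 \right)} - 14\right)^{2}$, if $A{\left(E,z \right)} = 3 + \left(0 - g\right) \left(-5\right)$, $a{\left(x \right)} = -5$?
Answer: $810000$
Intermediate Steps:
$g = -5$ ($g = \left(-5\right) 1 = -5$)
$A{\left(E,z \right)} = -22$ ($A{\left(E,z \right)} = 3 + \left(0 - -5\right) \left(-5\right) = 3 + \left(0 + 5\right) \left(-5\right) = 3 + 5 \left(-5\right) = 3 - 25 = -22$)
$a^{4}{\left(-5 \right)} \left(A{\left(3,-4 \right)} - 14\right)^{2} = \left(-5\right)^{4} \left(-22 - 14\right)^{2} = 625 \left(-36\right)^{2} = 625 \cdot 1296 = 810000$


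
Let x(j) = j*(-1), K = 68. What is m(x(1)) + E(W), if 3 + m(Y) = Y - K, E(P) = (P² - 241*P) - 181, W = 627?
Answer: 241769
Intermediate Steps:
E(P) = -181 + P² - 241*P
x(j) = -j
m(Y) = -71 + Y (m(Y) = -3 + (Y - 1*68) = -3 + (Y - 68) = -3 + (-68 + Y) = -71 + Y)
m(x(1)) + E(W) = (-71 - 1*1) + (-181 + 627² - 241*627) = (-71 - 1) + (-181 + 393129 - 151107) = -72 + 241841 = 241769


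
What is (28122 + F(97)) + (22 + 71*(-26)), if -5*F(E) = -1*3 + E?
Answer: 131396/5 ≈ 26279.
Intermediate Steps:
F(E) = ⅗ - E/5 (F(E) = -(-1*3 + E)/5 = -(-3 + E)/5 = ⅗ - E/5)
(28122 + F(97)) + (22 + 71*(-26)) = (28122 + (⅗ - ⅕*97)) + (22 + 71*(-26)) = (28122 + (⅗ - 97/5)) + (22 - 1846) = (28122 - 94/5) - 1824 = 140516/5 - 1824 = 131396/5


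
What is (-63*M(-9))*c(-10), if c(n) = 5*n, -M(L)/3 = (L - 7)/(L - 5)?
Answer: -10800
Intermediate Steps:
M(L) = -3*(-7 + L)/(-5 + L) (M(L) = -3*(L - 7)/(L - 5) = -3*(-7 + L)/(-5 + L))
(-63*M(-9))*c(-10) = (-189*(7 - 1*(-9))/(-5 - 9))*(5*(-10)) = -189*(7 + 9)/(-14)*(-50) = -189*(-1)*16/14*(-50) = -63*(-24/7)*(-50) = 216*(-50) = -10800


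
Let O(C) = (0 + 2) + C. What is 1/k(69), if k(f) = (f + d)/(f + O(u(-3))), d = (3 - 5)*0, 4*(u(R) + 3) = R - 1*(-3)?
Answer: 68/69 ≈ 0.98551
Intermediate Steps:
u(R) = -9/4 + R/4 (u(R) = -3 + (R - 1*(-3))/4 = -3 + (R + 3)/4 = -3 + (3 + R)/4 = -3 + (¾ + R/4) = -9/4 + R/4)
O(C) = 2 + C
d = 0 (d = -2*0 = 0)
k(f) = f/(-1 + f) (k(f) = (f + 0)/(f + (2 + (-9/4 + (¼)*(-3)))) = f/(f + (2 + (-9/4 - ¾))) = f/(f + (2 - 3)) = f/(f - 1) = f/(-1 + f))
1/k(69) = 1/(69/(-1 + 69)) = 1/(69/68) = 68/69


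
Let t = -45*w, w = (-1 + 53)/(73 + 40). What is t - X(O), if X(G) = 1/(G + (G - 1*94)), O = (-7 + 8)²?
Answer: -215167/10396 ≈ -20.697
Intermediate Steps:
O = 1 (O = 1² = 1)
X(G) = 1/(-94 + 2*G) (X(G) = 1/(G + (G - 94)) = 1/(G + (-94 + G)) = 1/(-94 + 2*G))
w = 52/113 ≈ 0.46018
t = -2340/113 (t = -45*52/113 = -2340/113 ≈ -20.708)
t - X(O) = -2340/113 - 1/(2*(-47 + 1)) = -2340/113 - 1/(2*(-46)) = -2340/113 - (-1)/(2*46) = -2340/113 - 1*(-1/92) = -2340/113 + 1/92 = -215167/10396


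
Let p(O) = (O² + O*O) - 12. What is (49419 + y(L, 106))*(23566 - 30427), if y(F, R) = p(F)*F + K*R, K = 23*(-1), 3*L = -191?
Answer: 28922835949/9 ≈ 3.2136e+9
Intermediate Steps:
p(O) = -12 + 2*O² (p(O) = (O² + O²) - 12 = 2*O² - 12 = -12 + 2*O²)
L = -191/3 (L = (⅓)*(-191) = -191/3 ≈ -63.667)
K = -23
y(F, R) = -23*R + F*(-12 + 2*F²) (y(F, R) = (-12 + 2*F²)*F - 23*R = F*(-12 + 2*F²) - 23*R = -23*R + F*(-12 + 2*F²))
(49419 + y(L, 106))*(23566 - 30427) = (49419 + (-23*106 + 2*(-191/3)*(-6 + (-191/3)²)))*(23566 - 30427) = (49419 + (-2438 + 2*(-191/3)*(-6 + 36481/9)))*(-6861) = (49419 + (-2438 + 2*(-191/3)*(36427/9)))*(-6861) = (49419 + (-2438 - 13915114/27))*(-6861) = (49419 - 13980940/27)*(-6861) = -12646627/27*(-6861) = 28922835949/9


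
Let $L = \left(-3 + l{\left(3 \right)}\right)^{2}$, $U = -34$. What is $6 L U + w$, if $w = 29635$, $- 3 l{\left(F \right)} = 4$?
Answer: $\frac{77413}{3} \approx 25804.0$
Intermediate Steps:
$l{\left(F \right)} = - \frac{4}{3}$ ($l{\left(F \right)} = \left(- \frac{1}{3}\right) 4 = - \frac{4}{3}$)
$L = \frac{169}{9}$ ($L = \left(-3 - \frac{4}{3}\right)^{2} = \left(- \frac{13}{3}\right)^{2} = \frac{169}{9} \approx 18.778$)
$6 L U + w = 6 \cdot \frac{169}{9} \left(-34\right) + 29635 = \frac{338}{3} \left(-34\right) + 29635 = - \frac{11492}{3} + 29635 = \frac{77413}{3}$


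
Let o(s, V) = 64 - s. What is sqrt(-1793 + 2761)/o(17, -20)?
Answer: 22*sqrt(2)/47 ≈ 0.66197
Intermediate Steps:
sqrt(-1793 + 2761)/o(17, -20) = sqrt(-1793 + 2761)/(64 - 1*17) = sqrt(968)/(64 - 17) = (22*sqrt(2))/47 = (22*sqrt(2))*(1/47) = 22*sqrt(2)/47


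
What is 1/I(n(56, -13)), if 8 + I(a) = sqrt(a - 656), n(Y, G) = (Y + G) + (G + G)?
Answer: -8/703 - 3*I*sqrt(71)/703 ≈ -0.01138 - 0.035958*I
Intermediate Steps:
n(Y, G) = Y + 3*G (n(Y, G) = (G + Y) + 2*G = Y + 3*G)
I(a) = -8 + sqrt(-656 + a) (I(a) = -8 + sqrt(a - 656) = -8 + sqrt(-656 + a))
1/I(n(56, -13)) = 1/(-8 + sqrt(-656 + (56 + 3*(-13)))) = 1/(-8 + sqrt(-656 + (56 - 39))) = 1/(-8 + sqrt(-656 + 17)) = 1/(-8 + sqrt(-639)) = 1/(-8 + 3*I*sqrt(71))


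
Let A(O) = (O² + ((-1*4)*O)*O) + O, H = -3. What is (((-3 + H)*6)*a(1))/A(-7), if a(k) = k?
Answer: 18/77 ≈ 0.23377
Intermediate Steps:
A(O) = O - 3*O² (A(O) = (O² + (-4*O)*O) + O = (O² - 4*O²) + O = -3*O² + O = O - 3*O²)
(((-3 + H)*6)*a(1))/A(-7) = (((-3 - 3)*6)*1)/((-7*(1 - 3*(-7)))) = (-6*6*1)/((-7*(1 + 21))) = (-36*1)/((-7*22)) = -36/(-154) = -36*(-1/154) = 18/77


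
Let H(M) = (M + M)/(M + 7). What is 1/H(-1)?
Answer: -3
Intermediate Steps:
H(M) = 2*M/(7 + M) (H(M) = (2*M)/(7 + M) = 2*M/(7 + M))
1/H(-1) = 1/(2*(-1)/(7 - 1)) = 1/(2*(-1)/6) = 1/(2*(-1)*(1/6)) = 1/(-1/3) = -3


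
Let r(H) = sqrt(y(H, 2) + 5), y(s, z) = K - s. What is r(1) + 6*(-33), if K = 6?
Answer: -198 + sqrt(10) ≈ -194.84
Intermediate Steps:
y(s, z) = 6 - s
r(H) = sqrt(11 - H) (r(H) = sqrt((6 - H) + 5) = sqrt(11 - H))
r(1) + 6*(-33) = sqrt(11 - 1*1) + 6*(-33) = sqrt(11 - 1) - 198 = sqrt(10) - 198 = -198 + sqrt(10)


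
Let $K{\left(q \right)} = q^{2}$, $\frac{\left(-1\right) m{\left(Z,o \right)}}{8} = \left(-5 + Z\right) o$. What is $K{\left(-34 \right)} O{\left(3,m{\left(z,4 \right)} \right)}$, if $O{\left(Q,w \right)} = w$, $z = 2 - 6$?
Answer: $332928$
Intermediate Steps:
$z = -4$ ($z = 2 - 6 = -4$)
$m{\left(Z,o \right)} = - 8 o \left(-5 + Z\right)$ ($m{\left(Z,o \right)} = - 8 \left(-5 + Z\right) o = - 8 o \left(-5 + Z\right)$)
$K{\left(-34 \right)} O{\left(3,m{\left(z,4 \right)} \right)} = \left(-34\right)^{2} \cdot 8 \cdot 4 \left(5 - -4\right) = 1156 \cdot 8 \cdot 4 \left(5 + 4\right) = 1156 \cdot 8 \cdot 4 \cdot 9 = 1156 \cdot 288 = 332928$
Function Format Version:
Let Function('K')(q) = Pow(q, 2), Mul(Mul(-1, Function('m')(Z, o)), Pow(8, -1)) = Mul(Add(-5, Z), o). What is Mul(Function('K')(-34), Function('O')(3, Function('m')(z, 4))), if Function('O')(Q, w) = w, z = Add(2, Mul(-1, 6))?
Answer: 332928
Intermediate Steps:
z = -4 (z = Add(2, -6) = -4)
Function('m')(Z, o) = Mul(-8, o, Add(-5, Z)) (Function('m')(Z, o) = Mul(-8, Mul(Add(-5, Z), o)) = Mul(-8, Mul(o, Add(-5, Z))) = Mul(-8, o, Add(-5, Z)))
Mul(Function('K')(-34), Function('O')(3, Function('m')(z, 4))) = Mul(Pow(-34, 2), Mul(8, 4, Add(5, Mul(-1, -4)))) = Mul(1156, Mul(8, 4, Add(5, 4))) = Mul(1156, Mul(8, 4, 9)) = Mul(1156, 288) = 332928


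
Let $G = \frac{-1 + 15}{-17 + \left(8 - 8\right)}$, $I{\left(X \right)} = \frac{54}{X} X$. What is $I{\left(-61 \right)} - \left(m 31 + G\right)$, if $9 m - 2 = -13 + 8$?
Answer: $\frac{3323}{51} \approx 65.157$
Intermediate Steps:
$m = - \frac{1}{3}$ ($m = \frac{2}{9} + \frac{-13 + 8}{9} = \frac{2}{9} + \frac{1}{9} \left(-5\right) = \frac{2}{9} - \frac{5}{9} = - \frac{1}{3} \approx -0.33333$)
$I{\left(X \right)} = 54$
$G = - \frac{14}{17}$ ($G = \frac{14}{-17 + 0} = \frac{14}{-17} = 14 \left(- \frac{1}{17}\right) = - \frac{14}{17} \approx -0.82353$)
$I{\left(-61 \right)} - \left(m 31 + G\right) = 54 - \left(\left(- \frac{1}{3}\right) 31 - \frac{14}{17}\right) = 54 - \left(- \frac{31}{3} - \frac{14}{17}\right) = 54 - - \frac{569}{51} = 54 + \frac{569}{51} = \frac{3323}{51}$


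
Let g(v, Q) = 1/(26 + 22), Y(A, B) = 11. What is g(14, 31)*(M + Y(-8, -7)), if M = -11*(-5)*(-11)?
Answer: -99/8 ≈ -12.375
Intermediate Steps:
M = -605 (M = 55*(-11) = -605)
g(v, Q) = 1/48
g(14, 31)*(M + Y(-8, -7)) = (-605 + 11)/48 = (1/48)*(-594) = -99/8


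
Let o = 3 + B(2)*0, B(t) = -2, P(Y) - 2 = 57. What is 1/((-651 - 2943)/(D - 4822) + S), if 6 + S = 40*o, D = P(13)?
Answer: 4763/546576 ≈ 0.0087142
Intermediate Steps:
P(Y) = 59 (P(Y) = 2 + 57 = 59)
D = 59
o = 3 (o = 3 - 2*0 = 3 + 0 = 3)
S = 114 (S = -6 + 40*3 = -6 + 120 = 114)
1/((-651 - 2943)/(D - 4822) + S) = 1/((-651 - 2943)/(59 - 4822) + 114) = 1/(-3594/(-4763) + 114) = 1/(-3594*(-1/4763) + 114) = 1/(3594/4763 + 114) = 1/(546576/4763) = 4763/546576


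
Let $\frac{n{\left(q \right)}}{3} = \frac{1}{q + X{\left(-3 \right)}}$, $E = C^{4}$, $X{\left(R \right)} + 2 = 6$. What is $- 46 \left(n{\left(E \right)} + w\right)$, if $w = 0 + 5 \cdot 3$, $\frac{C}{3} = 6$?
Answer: $- \frac{36218169}{52490} \approx -690.0$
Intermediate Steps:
$C = 18$ ($C = 3 \cdot 6 = 18$)
$X{\left(R \right)} = 4$ ($X{\left(R \right)} = -2 + 6 = 4$)
$E = 104976$ ($E = 18^{4} = 104976$)
$n{\left(q \right)} = \frac{3}{4 + q}$ ($n{\left(q \right)} = \frac{3}{q + 4} = \frac{3}{4 + q}$)
$w = 15$ ($w = 0 + 15 = 15$)
$- 46 \left(n{\left(E \right)} + w\right) = - 46 \left(\frac{3}{4 + 104976} + 15\right) = - 46 \left(\frac{3}{104980} + 15\right) = \left(-46\right) \frac{1574703}{104980} = - \frac{36218169}{52490}$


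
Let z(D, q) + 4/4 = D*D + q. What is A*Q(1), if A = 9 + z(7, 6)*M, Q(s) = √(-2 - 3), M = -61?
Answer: -3285*I*√5 ≈ -7345.5*I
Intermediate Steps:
z(D, q) = -1 + q + D² (z(D, q) = -1 + (D*D + q) = -1 + (D² + q) = -1 + (q + D²) = -1 + q + D²)
Q(s) = I*√5 (Q(s) = √(-5) = I*√5)
A = -3285 (A = 9 + (-1 + 6 + 7²)*(-61) = 9 + (-1 + 6 + 49)*(-61) = 9 + 54*(-61) = 9 - 3294 = -3285)
A*Q(1) = -3285*I*√5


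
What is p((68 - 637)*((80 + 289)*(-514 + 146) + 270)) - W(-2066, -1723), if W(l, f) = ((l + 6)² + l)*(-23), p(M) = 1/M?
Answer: 7522684661579077/77112018 ≈ 9.7555e+7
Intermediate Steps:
W(l, f) = -23*l - 23*(6 + l)² (W(l, f) = ((6 + l)² + l)*(-23) = (l + (6 + l)²)*(-23) = -23*l - 23*(6 + l)²)
p((68 - 637)*((80 + 289)*(-514 + 146) + 270)) - W(-2066, -1723) = 1/((68 - 637)*((80 + 289)*(-514 + 146) + 270)) - (-23*(-2066) - 23*(6 - 2066)²) = 1/(-569*(369*(-368) + 270)) - (47518 - 23*(-2060)²) = 1/(-569*(-135792 + 270)) - (47518 - 23*4243600) = 1/(-569*(-135522)) - (47518 - 97602800) = 1/77112018 - 1*(-97555282) = 1/77112018 + 97555282 = 7522684661579077/77112018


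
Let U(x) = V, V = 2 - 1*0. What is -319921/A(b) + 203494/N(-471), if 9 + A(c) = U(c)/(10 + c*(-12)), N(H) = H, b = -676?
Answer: 604485515539/17214108 ≈ 35116.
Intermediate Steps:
V = 2 (V = 2 + 0 = 2)
U(x) = 2
A(c) = -9 + 2/(10 - 12*c) (A(c) = -9 + 2/(10 + c*(-12)) = -9 + 2/(10 - 12*c))
-319921/A(b) + 203494/N(-471) = -319921*(-5 + 6*(-676))/(2*(22 - 27*(-676))) + 203494/(-471) = -319921*(-5 - 4056)/(2*(22 + 18252)) + 203494*(-1/471) = -319921/(2*18274/(-4061)) - 203494/471 = -319921/(2*(-1/4061)*18274) - 203494/471 = -319921/(-36548/4061) - 203494/471 = -319921*(-4061/36548) - 203494/471 = 1299199181/36548 - 203494/471 = 604485515539/17214108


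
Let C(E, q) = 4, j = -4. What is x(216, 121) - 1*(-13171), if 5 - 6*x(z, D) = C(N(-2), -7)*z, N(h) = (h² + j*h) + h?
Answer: 78167/6 ≈ 13028.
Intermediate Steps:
N(h) = h² - 3*h (N(h) = (h² - 4*h) + h = h² - 3*h)
x(z, D) = ⅚ - 2*z/3
x(216, 121) - 1*(-13171) = (⅚ - ⅔*216) - 1*(-13171) = (⅚ - 144) + 13171 = -859/6 + 13171 = 78167/6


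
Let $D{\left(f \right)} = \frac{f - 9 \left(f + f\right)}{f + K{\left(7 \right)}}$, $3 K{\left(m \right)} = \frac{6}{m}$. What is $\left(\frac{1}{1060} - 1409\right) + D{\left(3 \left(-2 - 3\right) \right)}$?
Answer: $- \frac{155726617}{109180} \approx -1426.3$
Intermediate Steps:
$K{\left(m \right)} = \frac{2}{m}$ ($K{\left(m \right)} = \frac{6 \frac{1}{m}}{3} = \frac{2}{m}$)
$D{\left(f \right)} = - \frac{17 f}{\frac{2}{7} + f}$ ($D{\left(f \right)} = \frac{f - 9 \left(f + f\right)}{f + \frac{2}{7}} = \frac{f - 9 \cdot 2 f}{f + 2 \cdot \frac{1}{7}} = \frac{f - 18 f}{f + \frac{2}{7}} = \frac{\left(-17\right) f}{\frac{2}{7} + f} = - \frac{17 f}{\frac{2}{7} + f}$)
$\left(\frac{1}{1060} - 1409\right) + D{\left(3 \left(-2 - 3\right) \right)} = \left(\frac{1}{1060} - 1409\right) - \frac{119 \cdot 3 \left(-2 - 3\right)}{2 + 7 \cdot 3 \left(-2 - 3\right)} = \left(\frac{1}{1060} - 1409\right) - \frac{119 \cdot 3 \left(-5\right)}{2 + 7 \cdot 3 \left(-5\right)} = - \frac{1493539}{1060} - - \frac{1785}{2 + 7 \left(-15\right)} = - \frac{1493539}{1060} - - \frac{1785}{2 - 105} = - \frac{1493539}{1060} - - \frac{1785}{-103} = - \frac{1493539}{1060} - \left(-1785\right) \left(- \frac{1}{103}\right) = - \frac{1493539}{1060} - \frac{1785}{103} = - \frac{155726617}{109180}$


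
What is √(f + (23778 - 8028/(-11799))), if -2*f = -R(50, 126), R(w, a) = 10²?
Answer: 10*√409548534/1311 ≈ 154.37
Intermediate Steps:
R(w, a) = 100
f = 50 (f = -(-1)*100/2 = -½*(-100) = 50)
√(f + (23778 - 8028/(-11799))) = √(50 + (23778 - 8028/(-11799))) = √(50 + (23778 - 8028*(-1/11799))) = √(50 + (23778 + 892/1311)) = √(50 + 31173850/1311) = √(31239400/1311) = 10*√409548534/1311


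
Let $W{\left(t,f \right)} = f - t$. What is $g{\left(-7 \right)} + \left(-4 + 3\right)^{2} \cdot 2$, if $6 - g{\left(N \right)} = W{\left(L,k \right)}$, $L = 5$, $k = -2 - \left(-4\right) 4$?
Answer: $-1$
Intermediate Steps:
$k = 14$ ($k = -2 - -16 = -2 + 16 = 14$)
$g{\left(N \right)} = -3$ ($g{\left(N \right)} = 6 - \left(14 - 5\right) = 6 - 9 = -3$)
$g{\left(-7 \right)} + \left(-4 + 3\right)^{2} \cdot 2 = -3 + \left(-4 + 3\right)^{2} \cdot 2 = -3 + \left(-1\right)^{2} \cdot 2 = -3 + 1 \cdot 2 = -3 + 2 = -1$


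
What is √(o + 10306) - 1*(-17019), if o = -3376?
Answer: 17019 + 3*√770 ≈ 17102.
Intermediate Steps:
√(o + 10306) - 1*(-17019) = √(-3376 + 10306) - 1*(-17019) = √6930 + 17019 = 3*√770 + 17019 = 17019 + 3*√770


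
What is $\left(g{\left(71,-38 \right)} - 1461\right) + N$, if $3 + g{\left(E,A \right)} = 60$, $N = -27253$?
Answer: $-28657$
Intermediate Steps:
$g{\left(E,A \right)} = 57$ ($g{\left(E,A \right)} = -3 + 60 = 57$)
$\left(g{\left(71,-38 \right)} - 1461\right) + N = \left(57 - 1461\right) - 27253 = -1404 - 27253 = -28657$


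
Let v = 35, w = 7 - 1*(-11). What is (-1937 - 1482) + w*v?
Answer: -2789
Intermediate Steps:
w = 18 (w = 7 + 11 = 18)
(-1937 - 1482) + w*v = (-1937 - 1482) + 18*35 = -3419 + 630 = -2789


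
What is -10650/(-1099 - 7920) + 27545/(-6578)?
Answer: -178372655/59326982 ≈ -3.0066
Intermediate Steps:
-10650/(-1099 - 7920) + 27545/(-6578) = -10650/(-9019) + 27545*(-1/6578) = -10650*(-1/9019) - 27545/6578 = 10650/9019 - 27545/6578 = -178372655/59326982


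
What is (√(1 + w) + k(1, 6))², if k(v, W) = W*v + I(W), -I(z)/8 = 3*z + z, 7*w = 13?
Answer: 242192/7 - 744*√35/7 ≈ 33970.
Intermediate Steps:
w = 13/7 (w = (⅐)*13 = 13/7 ≈ 1.8571)
I(z) = -32*z (I(z) = -8*(3*z + z) = -32*z)
k(v, W) = -32*W + W*v (k(v, W) = W*v - 32*W = -32*W + W*v)
(√(1 + w) + k(1, 6))² = (√(1 + 13/7) + 6*(-32 + 1))² = (√(20/7) + 6*(-31))² = (2*√35/7 - 186)² = (-186 + 2*√35/7)²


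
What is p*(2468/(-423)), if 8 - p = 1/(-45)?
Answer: -890948/19035 ≈ -46.806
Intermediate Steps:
p = 361/45 (p = 8 - 1/(-45) = 8 - 1*(-1/45) = 8 + 1/45 = 361/45 ≈ 8.0222)
p*(2468/(-423)) = 361*(2468/(-423))/45 = 361*(2468*(-1/423))/45 = (361/45)*(-2468/423) = -890948/19035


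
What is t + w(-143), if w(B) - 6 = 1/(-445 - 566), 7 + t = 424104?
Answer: 428768132/1011 ≈ 4.2410e+5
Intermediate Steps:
t = 424097 (t = -7 + 424104 = 424097)
w(B) = 6065/1011 (w(B) = 6 + 1/(-445 - 566) = 6 + 1/(-1011) = 6 - 1/1011 = 6065/1011)
t + w(-143) = 424097 + 6065/1011 = 428768132/1011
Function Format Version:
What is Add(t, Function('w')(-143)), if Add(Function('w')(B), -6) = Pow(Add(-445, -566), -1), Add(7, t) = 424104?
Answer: Rational(428768132, 1011) ≈ 4.2410e+5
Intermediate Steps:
t = 424097 (t = Add(-7, 424104) = 424097)
Function('w')(B) = Rational(6065, 1011) (Function('w')(B) = Add(6, Pow(Add(-445, -566), -1)) = Add(6, Pow(-1011, -1)) = Add(6, Rational(-1, 1011)) = Rational(6065, 1011))
Add(t, Function('w')(-143)) = Add(424097, Rational(6065, 1011)) = Rational(428768132, 1011)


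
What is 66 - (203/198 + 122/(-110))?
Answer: 65423/990 ≈ 66.084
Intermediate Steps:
66 - (203/198 + 122/(-110)) = 66 - (203*(1/198) + 122*(-1/110)) = 66 - (203/198 - 61/55) = 66 - 1*(-83/990) = 66 + 83/990 = 65423/990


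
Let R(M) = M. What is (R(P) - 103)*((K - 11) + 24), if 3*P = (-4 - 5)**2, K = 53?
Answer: -5016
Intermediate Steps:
P = 27 (P = (-4 - 5)**2/3 = (1/3)*(-9)**2 = (1/3)*81 = 27)
(R(P) - 103)*((K - 11) + 24) = (27 - 103)*((53 - 11) + 24) = -76*(42 + 24) = -76*66 = -5016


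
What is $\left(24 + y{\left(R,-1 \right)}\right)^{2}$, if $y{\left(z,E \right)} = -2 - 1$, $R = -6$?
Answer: $441$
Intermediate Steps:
$y{\left(z,E \right)} = -3$ ($y{\left(z,E \right)} = -2 - 1 = -3$)
$\left(24 + y{\left(R,-1 \right)}\right)^{2} = \left(24 - 3\right)^{2} = 21^{2} = 441$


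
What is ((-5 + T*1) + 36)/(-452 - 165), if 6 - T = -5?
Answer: -42/617 ≈ -0.068071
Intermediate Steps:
T = 11 (T = 6 - 1*(-5) = 6 + 5 = 11)
((-5 + T*1) + 36)/(-452 - 165) = ((-5 + 11*1) + 36)/(-452 - 165) = ((-5 + 11) + 36)/(-617) = (6 + 36)*(-1/617) = 42*(-1/617) = -42/617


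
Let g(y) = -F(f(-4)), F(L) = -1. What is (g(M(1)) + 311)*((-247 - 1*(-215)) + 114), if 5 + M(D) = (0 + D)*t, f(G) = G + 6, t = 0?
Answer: 25584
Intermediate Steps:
f(G) = 6 + G
M(D) = -5 (M(D) = -5 + (0 + D)*0 = -5 + D*0 = -5 + 0 = -5)
g(y) = 1 (g(y) = -1*(-1) = 1)
(g(M(1)) + 311)*((-247 - 1*(-215)) + 114) = (1 + 311)*((-247 - 1*(-215)) + 114) = 312*((-247 + 215) + 114) = 312*(-32 + 114) = 312*82 = 25584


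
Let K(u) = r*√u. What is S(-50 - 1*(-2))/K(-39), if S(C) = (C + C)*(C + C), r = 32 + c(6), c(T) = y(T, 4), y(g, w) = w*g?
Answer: -384*I*√39/91 ≈ -26.353*I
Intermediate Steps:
y(g, w) = g*w
c(T) = 4*T (c(T) = T*4 = 4*T)
r = 56 (r = 32 + 4*6 = 32 + 24 = 56)
S(C) = 4*C² (S(C) = (2*C)*(2*C) = 4*C²)
K(u) = 56*√u
S(-50 - 1*(-2))/K(-39) = (4*(-50 - 1*(-2))²)/((56*√(-39))) = (4*(-50 + 2)²)/((56*(I*√39))) = (4*(-48)²)/((56*I*√39)) = (4*2304)*(-I*√39/2184) = 9216*(-I*√39/2184) = -384*I*√39/91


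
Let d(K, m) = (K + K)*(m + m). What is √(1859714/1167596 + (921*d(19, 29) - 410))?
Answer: √691686084225649982/583798 ≈ 1424.6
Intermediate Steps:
d(K, m) = 4*K*m (d(K, m) = (2*K)*(2*m) = 4*K*m)
√(1859714/1167596 + (921*d(19, 29) - 410)) = √(1859714/1167596 + (921*(4*19*29) - 410)) = √(1859714*(1/1167596) + (921*2204 - 410)) = √(929857/583798 + (2029884 - 410)) = √(929857/583798 + 2029474) = √(1184803792109/583798) = √691686084225649982/583798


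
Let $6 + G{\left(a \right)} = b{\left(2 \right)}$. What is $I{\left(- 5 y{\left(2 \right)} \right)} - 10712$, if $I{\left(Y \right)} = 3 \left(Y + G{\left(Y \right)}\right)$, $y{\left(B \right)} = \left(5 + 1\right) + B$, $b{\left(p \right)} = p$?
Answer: $-10844$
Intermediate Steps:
$y{\left(B \right)} = 6 + B$
$G{\left(a \right)} = -4$ ($G{\left(a \right)} = -6 + 2 = -4$)
$I{\left(Y \right)} = -12 + 3 Y$ ($I{\left(Y \right)} = 3 \left(Y - 4\right) = 3 \left(-4 + Y\right) = -12 + 3 Y$)
$I{\left(- 5 y{\left(2 \right)} \right)} - 10712 = \left(-12 + 3 \left(- 5 \left(6 + 2\right)\right)\right) - 10712 = \left(-12 + 3 \left(\left(-5\right) 8\right)\right) - 10712 = \left(-12 + 3 \left(-40\right)\right) - 10712 = \left(-12 - 120\right) - 10712 = -132 - 10712 = -10844$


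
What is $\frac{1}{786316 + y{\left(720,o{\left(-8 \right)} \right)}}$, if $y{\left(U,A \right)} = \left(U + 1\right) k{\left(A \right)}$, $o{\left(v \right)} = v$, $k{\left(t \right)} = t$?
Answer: $\frac{1}{780548} \approx 1.2812 \cdot 10^{-6}$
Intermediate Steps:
$y{\left(U,A \right)} = A \left(1 + U\right)$ ($y{\left(U,A \right)} = \left(U + 1\right) A = \left(1 + U\right) A = A \left(1 + U\right)$)
$\frac{1}{786316 + y{\left(720,o{\left(-8 \right)} \right)}} = \frac{1}{786316 - 8 \left(1 + 720\right)} = \frac{1}{786316 - 5768} = \frac{1}{780548}$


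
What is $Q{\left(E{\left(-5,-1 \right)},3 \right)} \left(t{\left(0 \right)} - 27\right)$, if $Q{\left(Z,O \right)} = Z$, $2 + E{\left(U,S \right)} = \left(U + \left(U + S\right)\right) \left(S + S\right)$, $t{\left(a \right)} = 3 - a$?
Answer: $-480$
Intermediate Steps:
$E{\left(U,S \right)} = -2 + 2 S \left(S + 2 U\right)$ ($E{\left(U,S \right)} = -2 + \left(U + \left(U + S\right)\right) \left(S + S\right) = -2 + \left(U + \left(S + U\right)\right) 2 S = -2 + \left(S + 2 U\right) 2 S = -2 + 2 S \left(S + 2 U\right)$)
$Q{\left(E{\left(-5,-1 \right)},3 \right)} \left(t{\left(0 \right)} - 27\right) = \left(-2 + 2 \left(-1\right)^{2} + 4 \left(-1\right) \left(-5\right)\right) \left(\left(3 - 0\right) - 27\right) = \left(-2 + 2 \cdot 1 + 20\right) \left(\left(3 + 0\right) - 27\right) = \left(-2 + 2 + 20\right) \left(3 - 27\right) = 20 \left(-24\right) = -480$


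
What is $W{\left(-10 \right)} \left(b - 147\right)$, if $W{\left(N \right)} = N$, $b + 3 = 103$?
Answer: $470$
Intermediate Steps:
$b = 100$ ($b = -3 + 103 = 100$)
$W{\left(-10 \right)} \left(b - 147\right) = - 10 \left(100 - 147\right) = \left(-10\right) \left(-47\right) = 470$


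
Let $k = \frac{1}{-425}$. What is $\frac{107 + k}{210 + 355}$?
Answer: $\frac{45474}{240125} \approx 0.18938$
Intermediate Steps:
$k = - \frac{1}{425} \approx -0.0023529$
$\frac{107 + k}{210 + 355} = \frac{107 - \frac{1}{425}}{210 + 355} = \frac{45474}{425 \cdot 565} = \frac{45474}{425} \cdot \frac{1}{565} = \frac{45474}{240125}$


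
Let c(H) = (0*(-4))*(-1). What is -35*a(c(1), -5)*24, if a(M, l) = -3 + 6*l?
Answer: 27720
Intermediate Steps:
c(H) = 0 (c(H) = 0*(-1) = 0)
-35*a(c(1), -5)*24 = -35*(-3 + 6*(-5))*24 = -35*(-3 - 30)*24 = -35*(-33)*24 = 1155*24 = 27720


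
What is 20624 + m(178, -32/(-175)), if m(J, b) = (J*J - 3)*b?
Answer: 4622992/175 ≈ 26417.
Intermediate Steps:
m(J, b) = b*(-3 + J**2) (m(J, b) = (J**2 - 3)*b = (-3 + J**2)*b = b*(-3 + J**2))
20624 + m(178, -32/(-175)) = 20624 + (-32/(-175))*(-3 + 178**2) = 20624 + (-32*(-1/175))*(-3 + 31684) = 20624 + (32/175)*31681 = 20624 + 1013792/175 = 4622992/175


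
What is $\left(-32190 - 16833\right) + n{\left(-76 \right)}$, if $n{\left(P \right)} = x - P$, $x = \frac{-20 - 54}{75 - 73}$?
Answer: $-48984$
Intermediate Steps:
$x = -37$ ($x = - \frac{74}{2} = \left(-74\right) \frac{1}{2} = -37$)
$n{\left(P \right)} = -37 - P$
$\left(-32190 - 16833\right) + n{\left(-76 \right)} = \left(-32190 - 16833\right) - -39 = -49023 + \left(-37 + 76\right) = -49023 + 39 = -48984$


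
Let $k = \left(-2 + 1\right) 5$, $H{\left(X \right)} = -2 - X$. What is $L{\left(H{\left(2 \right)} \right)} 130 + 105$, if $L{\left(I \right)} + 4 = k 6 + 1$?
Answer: $-4185$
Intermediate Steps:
$k = -5$ ($k = \left(-1\right) 5 = -5$)
$L{\left(I \right)} = -33$ ($L{\left(I \right)} = -4 + \left(\left(-5\right) 6 + 1\right) = -4 + \left(-30 + 1\right) = -4 - 29 = -33$)
$L{\left(H{\left(2 \right)} \right)} 130 + 105 = \left(-33\right) 130 + 105 = -4290 + 105 = -4185$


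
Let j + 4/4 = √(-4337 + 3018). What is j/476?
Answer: -1/476 + I*√1319/476 ≈ -0.0021008 + 0.076298*I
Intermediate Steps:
j = -1 + I*√1319 (j = -1 + √(-4337 + 3018) = -1 + √(-1319) = -1 + I*√1319 ≈ -1.0 + 36.318*I)
j/476 = (-1 + I*√1319)/476 = (-1 + I*√1319)*(1/476) = -1/476 + I*√1319/476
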